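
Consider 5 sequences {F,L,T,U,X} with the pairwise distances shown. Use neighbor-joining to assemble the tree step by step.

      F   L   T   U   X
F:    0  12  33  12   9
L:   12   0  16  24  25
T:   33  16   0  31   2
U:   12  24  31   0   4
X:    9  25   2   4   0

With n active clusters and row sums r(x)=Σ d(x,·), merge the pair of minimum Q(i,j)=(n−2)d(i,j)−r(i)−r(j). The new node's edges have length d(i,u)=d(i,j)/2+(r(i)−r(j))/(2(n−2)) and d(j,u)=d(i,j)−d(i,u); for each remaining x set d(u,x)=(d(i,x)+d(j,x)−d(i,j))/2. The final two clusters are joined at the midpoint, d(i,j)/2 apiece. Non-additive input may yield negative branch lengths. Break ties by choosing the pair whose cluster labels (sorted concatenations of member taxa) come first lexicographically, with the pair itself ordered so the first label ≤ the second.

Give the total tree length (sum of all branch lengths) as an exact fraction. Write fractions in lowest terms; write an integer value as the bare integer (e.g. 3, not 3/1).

281/8

step 1: merge (T,X) at d=2, Q=-116; branch lengths T→8, X→-6; new cluster TX
  updated: d(F,TX)=20, d(L,TX)=39/2, d(TX,U)=33/2
step 2: merge (F,L) at d=12, Q=-151/2; branch lengths F→25/8, L→71/8; new cluster FL
  updated: d(FL,TX)=55/4, d(FL,U)=12
step 3: merge (FL,TX) at d=55/4, Q=-169/4; branch lengths FL→37/8, TX→73/8; new cluster FLTX
  updated: d(FLTX,U)=59/8
step 4: merge (FLTX,U) at d=59/8; branch lengths FLTX→59/16, U→59/16; new cluster FLTUX
final tree: (((F:25/8,L:71/8):37/8,(T:8,X:-6):73/8):59/16,U:59/16)
total length: 281/8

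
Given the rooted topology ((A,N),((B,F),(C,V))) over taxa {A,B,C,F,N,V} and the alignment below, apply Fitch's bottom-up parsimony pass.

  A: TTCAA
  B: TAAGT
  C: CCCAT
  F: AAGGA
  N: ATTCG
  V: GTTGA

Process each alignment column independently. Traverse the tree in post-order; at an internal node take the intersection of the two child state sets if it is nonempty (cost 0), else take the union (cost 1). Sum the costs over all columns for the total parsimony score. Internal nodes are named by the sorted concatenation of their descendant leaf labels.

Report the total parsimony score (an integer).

AN@0: {T} ∪ {A} = {A,T} (union, +1)
BF@0: {T} ∪ {A} = {A,T} (union, +1)
CV@0: {C} ∪ {G} = {C,G} (union, +1)
BCFV@0: {A,T} ∪ {C,G} = {A,C,G,T} (union, +1)
ABCFNV@0: {A,T} ∩ {A,C,G,T} = {A,T} (intersection, +0)
AN@1: {T} ∩ {T} = {T} (intersection, +0)
BF@1: {A} ∩ {A} = {A} (intersection, +0)
CV@1: {C} ∪ {T} = {C,T} (union, +1)
BCFV@1: {A} ∪ {C,T} = {A,C,T} (union, +1)
ABCFNV@1: {T} ∩ {A,C,T} = {T} (intersection, +0)
AN@2: {C} ∪ {T} = {C,T} (union, +1)
BF@2: {A} ∪ {G} = {A,G} (union, +1)
CV@2: {C} ∪ {T} = {C,T} (union, +1)
BCFV@2: {A,G} ∪ {C,T} = {A,C,G,T} (union, +1)
ABCFNV@2: {C,T} ∩ {A,C,G,T} = {C,T} (intersection, +0)
AN@3: {A} ∪ {C} = {A,C} (union, +1)
BF@3: {G} ∩ {G} = {G} (intersection, +0)
CV@3: {A} ∪ {G} = {A,G} (union, +1)
BCFV@3: {G} ∩ {A,G} = {G} (intersection, +0)
ABCFNV@3: {A,C} ∪ {G} = {A,C,G} (union, +1)
AN@4: {A} ∪ {G} = {A,G} (union, +1)
BF@4: {T} ∪ {A} = {A,T} (union, +1)
CV@4: {T} ∪ {A} = {A,T} (union, +1)
BCFV@4: {A,T} ∩ {A,T} = {A,T} (intersection, +0)
ABCFNV@4: {A,G} ∩ {A,T} = {A} (intersection, +0)
per-site changes: [4, 2, 4, 3, 3]; total = 16

16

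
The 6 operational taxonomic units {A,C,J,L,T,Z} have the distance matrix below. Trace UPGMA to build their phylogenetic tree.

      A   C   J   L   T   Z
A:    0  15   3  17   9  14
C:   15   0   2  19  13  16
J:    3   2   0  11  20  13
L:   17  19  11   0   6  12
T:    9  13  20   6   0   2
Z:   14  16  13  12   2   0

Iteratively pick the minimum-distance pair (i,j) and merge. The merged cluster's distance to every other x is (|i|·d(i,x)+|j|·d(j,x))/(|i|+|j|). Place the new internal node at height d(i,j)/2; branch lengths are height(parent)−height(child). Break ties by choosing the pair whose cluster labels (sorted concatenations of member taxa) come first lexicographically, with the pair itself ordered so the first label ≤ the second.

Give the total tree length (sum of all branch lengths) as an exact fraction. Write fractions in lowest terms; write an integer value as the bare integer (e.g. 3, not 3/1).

step 1: merge (C,J) at d=2; branch lengths C→1, J→1; new cluster CJ
  updated: d(A,CJ)=9, d(CJ,L)=15, d(CJ,T)=33/2, d(CJ,Z)=29/2
step 2: merge (T,Z) at d=2; branch lengths T→1, Z→1; new cluster TZ
  updated: d(A,TZ)=23/2, d(CJ,TZ)=31/2, d(L,TZ)=9
step 3: merge (A,CJ) at d=9; branch lengths A→9/2, CJ→7/2; new cluster ACJ
  updated: d(ACJ,L)=47/3, d(ACJ,TZ)=85/6
step 4: merge (L,TZ) at d=9; branch lengths L→9/2, TZ→7/2; new cluster LTZ
  updated: d(ACJ,LTZ)=44/3
step 5: merge (ACJ,LTZ) at d=44/3; branch lengths ACJ→17/6, LTZ→17/6; new cluster ACJLTZ
final tree: ((A:9/2,(C:1,J:1):7/2):17/6,(L:9/2,(T:1,Z:1):7/2):17/6)
total length: 77/3

77/3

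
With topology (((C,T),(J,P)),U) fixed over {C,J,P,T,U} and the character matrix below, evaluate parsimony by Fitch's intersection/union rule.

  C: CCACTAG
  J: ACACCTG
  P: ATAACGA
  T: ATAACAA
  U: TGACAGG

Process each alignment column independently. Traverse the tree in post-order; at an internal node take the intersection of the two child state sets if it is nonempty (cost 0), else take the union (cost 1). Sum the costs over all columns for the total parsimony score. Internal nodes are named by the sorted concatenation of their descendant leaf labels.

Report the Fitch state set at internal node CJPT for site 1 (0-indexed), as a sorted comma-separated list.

site 0, node CT: C={C} ∪ T={A} → {A,C} (+1)
site 0, node JP: J={A} ∩ P={A} → {A} (+0)
site 0, node CJPT: CT={A,C} ∩ JP={A} → {A} (+0)
site 0, node CJPTU: CJPT={A} ∪ U={T} → {A,T} (+1)
site 1, node CT: C={C} ∪ T={T} → {C,T} (+1)
site 1, node JP: J={C} ∪ P={T} → {C,T} (+1)
site 1, node CJPT: CT={C,T} ∩ JP={C,T} → {C,T} (+0)
site 1, node CJPTU: CJPT={C,T} ∪ U={G} → {C,G,T} (+1)
site 2, node CT: C={A} ∩ T={A} → {A} (+0)
site 2, node JP: J={A} ∩ P={A} → {A} (+0)
site 2, node CJPT: CT={A} ∩ JP={A} → {A} (+0)
site 2, node CJPTU: CJPT={A} ∩ U={A} → {A} (+0)
site 3, node CT: C={C} ∪ T={A} → {A,C} (+1)
site 3, node JP: J={C} ∪ P={A} → {A,C} (+1)
site 3, node CJPT: CT={A,C} ∩ JP={A,C} → {A,C} (+0)
site 3, node CJPTU: CJPT={A,C} ∩ U={C} → {C} (+0)
site 4, node CT: C={T} ∪ T={C} → {C,T} (+1)
site 4, node JP: J={C} ∩ P={C} → {C} (+0)
site 4, node CJPT: CT={C,T} ∩ JP={C} → {C} (+0)
site 4, node CJPTU: CJPT={C} ∪ U={A} → {A,C} (+1)
site 5, node CT: C={A} ∩ T={A} → {A} (+0)
site 5, node JP: J={T} ∪ P={G} → {G,T} (+1)
site 5, node CJPT: CT={A} ∪ JP={G,T} → {A,G,T} (+1)
site 5, node CJPTU: CJPT={A,G,T} ∩ U={G} → {G} (+0)
site 6, node CT: C={G} ∪ T={A} → {A,G} (+1)
site 6, node JP: J={G} ∪ P={A} → {A,G} (+1)
site 6, node CJPT: CT={A,G} ∩ JP={A,G} → {A,G} (+0)
site 6, node CJPTU: CJPT={A,G} ∩ U={G} → {G} (+0)
per-site changes: [2, 3, 0, 2, 2, 2, 2]; total = 13

C,T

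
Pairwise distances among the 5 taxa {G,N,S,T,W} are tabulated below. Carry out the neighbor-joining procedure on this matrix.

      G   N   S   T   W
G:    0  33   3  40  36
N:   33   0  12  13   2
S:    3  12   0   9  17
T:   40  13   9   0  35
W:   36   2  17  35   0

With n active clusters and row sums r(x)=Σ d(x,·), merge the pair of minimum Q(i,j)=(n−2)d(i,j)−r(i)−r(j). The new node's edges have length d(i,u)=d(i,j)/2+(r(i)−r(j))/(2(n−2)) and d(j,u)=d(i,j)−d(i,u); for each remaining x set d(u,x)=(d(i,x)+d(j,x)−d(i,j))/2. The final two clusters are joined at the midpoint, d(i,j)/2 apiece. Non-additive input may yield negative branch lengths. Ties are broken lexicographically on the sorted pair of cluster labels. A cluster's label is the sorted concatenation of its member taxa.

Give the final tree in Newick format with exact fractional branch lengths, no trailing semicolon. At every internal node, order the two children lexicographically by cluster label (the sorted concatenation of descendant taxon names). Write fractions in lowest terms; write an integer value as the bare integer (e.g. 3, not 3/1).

((((G:40/3,S:-31/3):11,T:12):11,N:-11/2):15/4,W:15/4)

1. join G+S (d=3, Q=-144) ⇒ GS; edges |G|=40/3, |S|=-31/3
  updated: d(GS,N)=21, d(GS,T)=23, d(GS,W)=25
2. join GS+T (d=23, Q=-94) ⇒ GST; edges |GS|=11, |T|=12
  updated: d(GST,N)=11/2, d(GST,W)=37/2
3. join GST+N (d=11/2, Q=-26) ⇒ GNST; edges |GST|=11, |N|=-11/2
  updated: d(GNST,W)=15/2
4. join GNST+W (d=15/2) ⇒ GNSTW; edges |GNST|=15/4, |W|=15/4
final tree: ((((G:40/3,S:-31/3):11,T:12):11,N:-11/2):15/4,W:15/4)
total length: 39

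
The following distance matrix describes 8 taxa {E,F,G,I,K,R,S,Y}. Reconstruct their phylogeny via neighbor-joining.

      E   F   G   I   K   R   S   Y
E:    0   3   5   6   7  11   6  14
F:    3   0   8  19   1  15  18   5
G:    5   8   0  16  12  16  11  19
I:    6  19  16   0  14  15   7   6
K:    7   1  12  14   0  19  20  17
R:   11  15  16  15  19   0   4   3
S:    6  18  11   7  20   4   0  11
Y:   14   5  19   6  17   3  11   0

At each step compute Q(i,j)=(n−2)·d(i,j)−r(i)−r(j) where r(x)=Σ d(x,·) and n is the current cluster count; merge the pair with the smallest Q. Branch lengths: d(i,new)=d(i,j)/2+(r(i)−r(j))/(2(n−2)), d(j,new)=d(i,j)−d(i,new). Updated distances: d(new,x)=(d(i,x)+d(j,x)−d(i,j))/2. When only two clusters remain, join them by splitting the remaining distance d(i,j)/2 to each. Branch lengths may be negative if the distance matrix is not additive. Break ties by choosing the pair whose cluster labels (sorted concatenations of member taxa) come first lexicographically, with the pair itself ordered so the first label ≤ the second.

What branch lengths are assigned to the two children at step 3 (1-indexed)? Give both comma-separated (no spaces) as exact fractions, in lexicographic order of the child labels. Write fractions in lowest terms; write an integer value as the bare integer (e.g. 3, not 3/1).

step 1: merge (F,K) at d=1, Q=-153; branch lengths F→-5/4, K→9/4; new cluster FK
  updated: d(E,FK)=9/2, d(FK,G)=19/2, d(FK,I)=16, d(FK,R)=33/2, d(FK,S)=37/2, d(FK,Y)=21/2
step 2: merge (R,Y) at d=3, Q=-114; branch lengths R→17/10, Y→13/10; new cluster RY
  updated: d(E,RY)=11, d(FK,RY)=12, d(G,RY)=16, d(I,RY)=9, d(RY,S)=6
step 3: merge (FK,G) at d=19/2, Q=-80; branch lengths FK→41/8, G→35/8; new cluster FGK
  updated: d(E,FGK)=0, d(FGK,I)=45/4, d(FGK,RY)=37/4, d(FGK,S)=10
step 4: merge (E,FGK) at d=0, Q=-107/2; branch lengths E→-5/4, FGK→5/4; new cluster EFGK
  updated: d(EFGK,I)=69/8, d(EFGK,RY)=81/8, d(EFGK,S)=8
step 5: merge (EFGK,I) at d=69/8, Q=-273/8; branch lengths EFGK→155/32, I→121/32; new cluster EFGIK
  updated: d(EFGIK,RY)=21/4, d(EFGIK,S)=51/16
step 6: merge (EFGIK,RY) at d=21/4, Q=-231/16; branch lengths EFGIK→39/32, RY→129/32; new cluster EFGIKRY
  updated: d(EFGIKRY,S)=63/32
step 7: merge (EFGIKRY,S) at d=63/32; branch lengths EFGIKRY→63/64, S→63/64; new cluster EFGIKRSY
final tree: ((((E:-5/4,((F:-5/4,K:9/4):41/8,G:35/8):5/4):155/32,I:121/32):39/32,(R:17/10,Y:13/10):129/32):63/64,S:63/64)
total length: 939/32

41/8,35/8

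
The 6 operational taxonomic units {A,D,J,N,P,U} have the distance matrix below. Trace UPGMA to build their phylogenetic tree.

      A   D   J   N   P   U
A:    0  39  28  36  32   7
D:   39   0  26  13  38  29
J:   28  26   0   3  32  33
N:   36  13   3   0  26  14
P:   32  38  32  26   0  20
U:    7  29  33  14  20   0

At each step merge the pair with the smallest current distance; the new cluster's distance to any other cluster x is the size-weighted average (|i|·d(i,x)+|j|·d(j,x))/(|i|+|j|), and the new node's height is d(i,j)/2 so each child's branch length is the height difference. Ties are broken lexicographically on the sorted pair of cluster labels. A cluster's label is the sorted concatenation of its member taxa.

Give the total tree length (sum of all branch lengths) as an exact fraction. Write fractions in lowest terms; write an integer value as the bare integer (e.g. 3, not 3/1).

2099/36

1. join J+N (d=3) ⇒ JN; edges |J|=3/2, |N|=3/2
  updated: d(A,JN)=32, d(D,JN)=39/2, d(JN,P)=29, d(JN,U)=47/2
2. join A+U (d=7) ⇒ AU; edges |A|=7/2, |U|=7/2
  updated: d(AU,D)=34, d(AU,JN)=111/4, d(AU,P)=26
3. join D+JN (d=39/2) ⇒ DJN; edges |D|=39/4, |JN|=33/4
  updated: d(AU,DJN)=179/6, d(DJN,P)=32
4. join AU+P (d=26) ⇒ APU; edges |AU|=19/2, |P|=13
  updated: d(APU,DJN)=275/9
5. join APU+DJN (d=275/9) ⇒ ADJNPU; edges |APU|=41/18, |DJN|=199/36
final tree: (((A:7/2,U:7/2):19/2,P:13):41/18,(D:39/4,(J:3/2,N:3/2):33/4):199/36)
total length: 2099/36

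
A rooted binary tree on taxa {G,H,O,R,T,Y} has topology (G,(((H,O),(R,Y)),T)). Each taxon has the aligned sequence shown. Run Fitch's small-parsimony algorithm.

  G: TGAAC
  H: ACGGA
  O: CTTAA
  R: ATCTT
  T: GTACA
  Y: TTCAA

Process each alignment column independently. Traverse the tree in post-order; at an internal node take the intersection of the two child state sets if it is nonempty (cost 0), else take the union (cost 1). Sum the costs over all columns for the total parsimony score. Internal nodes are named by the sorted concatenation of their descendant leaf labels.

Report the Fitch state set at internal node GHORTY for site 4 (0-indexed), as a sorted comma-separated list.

A,C

site 0, node HO: H={A} ∪ O={C} → {A,C} (+1)
site 0, node RY: R={A} ∪ Y={T} → {A,T} (+1)
site 0, node HORY: HO={A,C} ∩ RY={A,T} → {A} (+0)
site 0, node HORTY: HORY={A} ∪ T={G} → {A,G} (+1)
site 0, node GHORTY: G={T} ∪ HORTY={A,G} → {A,G,T} (+1)
site 1, node HO: H={C} ∪ O={T} → {C,T} (+1)
site 1, node RY: R={T} ∩ Y={T} → {T} (+0)
site 1, node HORY: HO={C,T} ∩ RY={T} → {T} (+0)
site 1, node HORTY: HORY={T} ∩ T={T} → {T} (+0)
site 1, node GHORTY: G={G} ∪ HORTY={T} → {G,T} (+1)
site 2, node HO: H={G} ∪ O={T} → {G,T} (+1)
site 2, node RY: R={C} ∩ Y={C} → {C} (+0)
site 2, node HORY: HO={G,T} ∪ RY={C} → {C,G,T} (+1)
site 2, node HORTY: HORY={C,G,T} ∪ T={A} → {A,C,G,T} (+1)
site 2, node GHORTY: G={A} ∩ HORTY={A,C,G,T} → {A} (+0)
site 3, node HO: H={G} ∪ O={A} → {A,G} (+1)
site 3, node RY: R={T} ∪ Y={A} → {A,T} (+1)
site 3, node HORY: HO={A,G} ∩ RY={A,T} → {A} (+0)
site 3, node HORTY: HORY={A} ∪ T={C} → {A,C} (+1)
site 3, node GHORTY: G={A} ∩ HORTY={A,C} → {A} (+0)
site 4, node HO: H={A} ∩ O={A} → {A} (+0)
site 4, node RY: R={T} ∪ Y={A} → {A,T} (+1)
site 4, node HORY: HO={A} ∩ RY={A,T} → {A} (+0)
site 4, node HORTY: HORY={A} ∩ T={A} → {A} (+0)
site 4, node GHORTY: G={C} ∪ HORTY={A} → {A,C} (+1)
per-site changes: [4, 2, 3, 3, 2]; total = 14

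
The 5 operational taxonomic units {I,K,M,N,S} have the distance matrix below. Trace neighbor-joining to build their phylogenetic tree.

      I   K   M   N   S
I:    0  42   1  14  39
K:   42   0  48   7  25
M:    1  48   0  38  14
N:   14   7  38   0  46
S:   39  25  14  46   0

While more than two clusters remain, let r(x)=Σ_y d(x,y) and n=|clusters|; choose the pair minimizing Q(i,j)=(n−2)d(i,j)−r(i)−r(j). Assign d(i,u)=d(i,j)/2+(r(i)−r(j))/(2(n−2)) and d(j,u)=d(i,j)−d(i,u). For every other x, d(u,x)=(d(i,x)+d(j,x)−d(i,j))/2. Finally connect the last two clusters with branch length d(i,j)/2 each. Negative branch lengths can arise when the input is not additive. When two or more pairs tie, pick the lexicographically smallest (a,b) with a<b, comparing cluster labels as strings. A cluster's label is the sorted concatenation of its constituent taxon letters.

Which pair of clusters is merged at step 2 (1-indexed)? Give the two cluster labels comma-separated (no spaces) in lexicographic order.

I,M

iteration 1: select K,N (d=7, Q=-206); attach at lengths (19/3, 2/3); label the merged cluster KN
  updated: d(I,KN)=49/2, d(KN,M)=79/2, d(KN,S)=32
iteration 2: select I,M (d=1, Q=-117); attach at lengths (3, -2); label the merged cluster IM
  updated: d(IM,KN)=63/2, d(IM,S)=26
iteration 3: select IM,KN (d=63/2, Q=-179/2); attach at lengths (51/4, 75/4); label the merged cluster IKMN
  updated: d(IKMN,S)=53/4
iteration 4: select IKMN,S (d=53/4); attach at lengths (53/8, 53/8); label the merged cluster IKMNS
final tree: (((I:3,M:-2):51/4,(K:19/3,N:2/3):75/4):53/8,S:53/8)
total length: 211/4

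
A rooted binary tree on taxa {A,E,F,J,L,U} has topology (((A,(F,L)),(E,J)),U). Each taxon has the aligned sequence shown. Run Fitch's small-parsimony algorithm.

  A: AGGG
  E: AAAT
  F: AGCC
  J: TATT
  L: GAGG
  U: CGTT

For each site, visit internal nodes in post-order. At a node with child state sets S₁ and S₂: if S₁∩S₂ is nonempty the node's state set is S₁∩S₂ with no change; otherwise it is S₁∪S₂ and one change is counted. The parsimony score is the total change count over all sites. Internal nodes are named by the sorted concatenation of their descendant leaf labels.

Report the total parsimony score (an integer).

FL@0: {A} ∪ {G} = {A,G} (union, +1)
AFL@0: {A} ∩ {A,G} = {A} (intersection, +0)
EJ@0: {A} ∪ {T} = {A,T} (union, +1)
AEFJL@0: {A} ∩ {A,T} = {A} (intersection, +0)
AEFJLU@0: {A} ∪ {C} = {A,C} (union, +1)
FL@1: {G} ∪ {A} = {A,G} (union, +1)
AFL@1: {G} ∩ {A,G} = {G} (intersection, +0)
EJ@1: {A} ∩ {A} = {A} (intersection, +0)
AEFJL@1: {G} ∪ {A} = {A,G} (union, +1)
AEFJLU@1: {A,G} ∩ {G} = {G} (intersection, +0)
FL@2: {C} ∪ {G} = {C,G} (union, +1)
AFL@2: {G} ∩ {C,G} = {G} (intersection, +0)
EJ@2: {A} ∪ {T} = {A,T} (union, +1)
AEFJL@2: {G} ∪ {A,T} = {A,G,T} (union, +1)
AEFJLU@2: {A,G,T} ∩ {T} = {T} (intersection, +0)
FL@3: {C} ∪ {G} = {C,G} (union, +1)
AFL@3: {G} ∩ {C,G} = {G} (intersection, +0)
EJ@3: {T} ∩ {T} = {T} (intersection, +0)
AEFJL@3: {G} ∪ {T} = {G,T} (union, +1)
AEFJLU@3: {G,T} ∩ {T} = {T} (intersection, +0)
per-site changes: [3, 2, 3, 2]; total = 10

10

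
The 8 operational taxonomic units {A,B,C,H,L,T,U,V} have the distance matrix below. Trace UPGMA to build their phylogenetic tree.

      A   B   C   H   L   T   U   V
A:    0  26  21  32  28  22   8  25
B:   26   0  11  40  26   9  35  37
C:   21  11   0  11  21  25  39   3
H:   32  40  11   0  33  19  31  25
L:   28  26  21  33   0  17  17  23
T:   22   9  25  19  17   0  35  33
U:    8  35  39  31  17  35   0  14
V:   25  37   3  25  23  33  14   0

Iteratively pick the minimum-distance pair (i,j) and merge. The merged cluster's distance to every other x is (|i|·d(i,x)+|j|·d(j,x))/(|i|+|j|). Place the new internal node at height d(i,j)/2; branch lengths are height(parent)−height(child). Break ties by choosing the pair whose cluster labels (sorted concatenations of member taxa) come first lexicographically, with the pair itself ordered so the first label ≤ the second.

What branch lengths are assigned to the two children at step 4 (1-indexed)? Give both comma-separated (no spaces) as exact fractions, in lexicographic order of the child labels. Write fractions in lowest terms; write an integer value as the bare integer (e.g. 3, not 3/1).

step 1: merge (C,V) at d=3; branch lengths C→3/2, V→3/2; new cluster CV
  updated: d(A,CV)=23, d(B,CV)=24, d(CV,H)=18, d(CV,L)=22, d(CV,T)=29, d(CV,U)=53/2
step 2: merge (A,U) at d=8; branch lengths A→4, U→4; new cluster AU
  updated: d(AU,B)=61/2, d(AU,CV)=99/4, d(AU,H)=63/2, d(AU,L)=45/2, d(AU,T)=57/2
step 3: merge (B,T) at d=9; branch lengths B→9/2, T→9/2; new cluster BT
  updated: d(AU,BT)=59/2, d(BT,CV)=53/2, d(BT,H)=59/2, d(BT,L)=43/2
step 4: merge (CV,H) at d=18; branch lengths CV→15/2, H→9; new cluster CHV
  updated: d(AU,CHV)=27, d(BT,CHV)=55/2, d(CHV,L)=77/3
step 5: merge (BT,L) at d=43/2; branch lengths BT→25/4, L→43/4; new cluster BLT
  updated: d(AU,BLT)=163/6, d(BLT,CHV)=242/9
step 6: merge (BLT,CHV) at d=242/9; branch lengths BLT→97/36, CHV→40/9; new cluster BCHLTV
  updated: d(AU,BCHLTV)=325/12
step 7: merge (AU,BCHLTV) at d=325/12; branch lengths AU→229/24, BCHLTV→7/72; new cluster ABCHLTUV
final tree: ((A:4,U:4):229/24,(((B:9/2,T:9/2):25/4,L:43/4):97/36,((C:3/2,V:3/2):15/2,H:9):40/9):7/72)
total length: 1265/18

15/2,9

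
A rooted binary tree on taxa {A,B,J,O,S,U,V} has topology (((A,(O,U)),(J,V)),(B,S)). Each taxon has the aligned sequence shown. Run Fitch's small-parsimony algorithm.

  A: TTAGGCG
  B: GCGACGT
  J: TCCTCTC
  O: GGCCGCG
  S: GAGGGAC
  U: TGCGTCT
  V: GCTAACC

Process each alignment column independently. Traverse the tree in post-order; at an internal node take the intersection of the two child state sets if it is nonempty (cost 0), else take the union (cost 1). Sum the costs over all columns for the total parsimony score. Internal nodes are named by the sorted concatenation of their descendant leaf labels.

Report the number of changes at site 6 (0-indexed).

3

OU@0: {G} ∪ {T} = {G,T} (union, +1)
AOU@0: {T} ∩ {G,T} = {T} (intersection, +0)
JV@0: {T} ∪ {G} = {G,T} (union, +1)
AJOUV@0: {T} ∩ {G,T} = {T} (intersection, +0)
BS@0: {G} ∩ {G} = {G} (intersection, +0)
ABJOSUV@0: {T} ∪ {G} = {G,T} (union, +1)
OU@1: {G} ∩ {G} = {G} (intersection, +0)
AOU@1: {T} ∪ {G} = {G,T} (union, +1)
JV@1: {C} ∩ {C} = {C} (intersection, +0)
AJOUV@1: {G,T} ∪ {C} = {C,G,T} (union, +1)
BS@1: {C} ∪ {A} = {A,C} (union, +1)
ABJOSUV@1: {C,G,T} ∩ {A,C} = {C} (intersection, +0)
OU@2: {C} ∩ {C} = {C} (intersection, +0)
AOU@2: {A} ∪ {C} = {A,C} (union, +1)
JV@2: {C} ∪ {T} = {C,T} (union, +1)
AJOUV@2: {A,C} ∩ {C,T} = {C} (intersection, +0)
BS@2: {G} ∩ {G} = {G} (intersection, +0)
ABJOSUV@2: {C} ∪ {G} = {C,G} (union, +1)
OU@3: {C} ∪ {G} = {C,G} (union, +1)
AOU@3: {G} ∩ {C,G} = {G} (intersection, +0)
JV@3: {T} ∪ {A} = {A,T} (union, +1)
AJOUV@3: {G} ∪ {A,T} = {A,G,T} (union, +1)
BS@3: {A} ∪ {G} = {A,G} (union, +1)
ABJOSUV@3: {A,G,T} ∩ {A,G} = {A,G} (intersection, +0)
OU@4: {G} ∪ {T} = {G,T} (union, +1)
AOU@4: {G} ∩ {G,T} = {G} (intersection, +0)
JV@4: {C} ∪ {A} = {A,C} (union, +1)
AJOUV@4: {G} ∪ {A,C} = {A,C,G} (union, +1)
BS@4: {C} ∪ {G} = {C,G} (union, +1)
ABJOSUV@4: {A,C,G} ∩ {C,G} = {C,G} (intersection, +0)
OU@5: {C} ∩ {C} = {C} (intersection, +0)
AOU@5: {C} ∩ {C} = {C} (intersection, +0)
JV@5: {T} ∪ {C} = {C,T} (union, +1)
AJOUV@5: {C} ∩ {C,T} = {C} (intersection, +0)
BS@5: {G} ∪ {A} = {A,G} (union, +1)
ABJOSUV@5: {C} ∪ {A,G} = {A,C,G} (union, +1)
OU@6: {G} ∪ {T} = {G,T} (union, +1)
AOU@6: {G} ∩ {G,T} = {G} (intersection, +0)
JV@6: {C} ∩ {C} = {C} (intersection, +0)
AJOUV@6: {G} ∪ {C} = {C,G} (union, +1)
BS@6: {T} ∪ {C} = {C,T} (union, +1)
ABJOSUV@6: {C,G} ∩ {C,T} = {C} (intersection, +0)
per-site changes: [3, 3, 3, 4, 4, 3, 3]; total = 23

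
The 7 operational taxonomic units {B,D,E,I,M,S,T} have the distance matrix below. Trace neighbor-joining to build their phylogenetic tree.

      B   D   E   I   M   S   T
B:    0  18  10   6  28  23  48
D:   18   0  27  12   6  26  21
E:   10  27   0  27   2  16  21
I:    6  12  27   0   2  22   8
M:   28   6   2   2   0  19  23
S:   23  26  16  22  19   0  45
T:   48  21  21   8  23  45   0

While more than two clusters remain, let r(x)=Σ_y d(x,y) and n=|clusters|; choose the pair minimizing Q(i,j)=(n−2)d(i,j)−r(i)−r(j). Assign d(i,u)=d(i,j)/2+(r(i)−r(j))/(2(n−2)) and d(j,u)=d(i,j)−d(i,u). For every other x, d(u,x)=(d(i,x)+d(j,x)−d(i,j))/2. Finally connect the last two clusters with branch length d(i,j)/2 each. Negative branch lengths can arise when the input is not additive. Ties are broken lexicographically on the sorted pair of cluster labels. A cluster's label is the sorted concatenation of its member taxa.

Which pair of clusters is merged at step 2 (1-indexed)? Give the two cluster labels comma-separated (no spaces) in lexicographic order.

step 1: merge (I,T) at d=8, Q=-203; branch lengths I→-49/10, T→129/10; new cluster IT
  updated: d(B,IT)=23, d(D,IT)=25/2, d(E,IT)=20, d(IT,M)=17/2, d(IT,S)=59/2
step 2: merge (B,E) at d=10, Q=-137; branch lengths B→67/8, E→13/8; new cluster BE
  updated: d(BE,D)=35/2, d(BE,IT)=33/2, d(BE,M)=10, d(BE,S)=29/2
step 3: merge (BE,S) at d=29/2, Q=-104; branch lengths BE→13/6, S→37/3; new cluster BES
  updated: d(BES,D)=29/2, d(BES,IT)=63/4, d(BES,M)=29/4
step 4: merge (BES,M) at d=29/4, Q=-179/4; branch lengths BES→121/16, M→-5/16; new cluster BEMS
  updated: d(BEMS,D)=53/8, d(BEMS,IT)=17/2
step 5: merge (BEMS,D) at d=53/8, Q=-221/8; branch lengths BEMS→21/16, D→85/16; new cluster BDEMS
  updated: d(BDEMS,IT)=115/16
step 6: merge (BDEMS,IT) at d=115/16; branch lengths BDEMS→115/32, IT→115/32; new cluster BDEIMST
final tree: (((((B:67/8,E:13/8):13/6,S:37/3):121/16,M:-5/16):21/16,D:85/16):115/32,(I:-49/10,T:129/10):115/32)
total length: 857/16

B,E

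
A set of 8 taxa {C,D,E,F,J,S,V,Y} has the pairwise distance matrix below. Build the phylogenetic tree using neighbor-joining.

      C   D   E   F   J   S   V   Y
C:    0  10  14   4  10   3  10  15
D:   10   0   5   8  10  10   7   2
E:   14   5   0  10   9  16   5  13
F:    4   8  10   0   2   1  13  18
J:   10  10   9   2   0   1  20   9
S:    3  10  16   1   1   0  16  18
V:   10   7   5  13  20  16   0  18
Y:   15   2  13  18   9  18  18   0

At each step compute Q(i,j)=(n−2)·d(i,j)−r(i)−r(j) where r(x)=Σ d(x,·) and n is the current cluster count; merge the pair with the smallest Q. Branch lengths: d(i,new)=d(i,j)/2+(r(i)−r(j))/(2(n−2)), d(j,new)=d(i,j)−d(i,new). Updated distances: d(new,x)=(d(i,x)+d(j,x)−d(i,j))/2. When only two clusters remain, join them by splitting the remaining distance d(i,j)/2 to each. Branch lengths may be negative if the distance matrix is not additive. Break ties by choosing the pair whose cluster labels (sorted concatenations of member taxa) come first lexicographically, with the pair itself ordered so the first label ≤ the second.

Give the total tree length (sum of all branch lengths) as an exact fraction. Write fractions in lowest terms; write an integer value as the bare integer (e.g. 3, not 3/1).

1. join D+Y (d=2, Q=-133) ⇒ DY; edges |D|=-29/12, |Y|=53/12
  updated: d(C,DY)=23/2, d(DY,E)=8, d(DY,F)=12, d(DY,J)=17/2, d(DY,S)=13, d(DY,V)=23/2
2. join E+V (d=5, Q=-225/2) ⇒ EV; edges |E|=23/20, |V|=77/20
  updated: d(C,EV)=19/2, d(DY,EV)=29/4, d(EV,F)=9, d(EV,J)=12, d(EV,S)=27/2
3. join DY+EV (d=29/4, Q=-149/2) ⇒ DEVY; edges |DY|=15/4, |EV|=7/2
  updated: d(C,DEVY)=55/8, d(DEVY,F)=55/8, d(DEVY,J)=53/8, d(DEVY,S)=77/8
4. join C+DEVY (d=55/8, Q=-133/4) ⇒ CDEVY; edges |C|=29/12, |DEVY|=107/24
  updated: d(CDEVY,F)=2, d(CDEVY,J)=39/8, d(CDEVY,S)=23/8
5. join CDEVY+F (d=2, Q=-43/4) ⇒ CDEFVY; edges |CDEVY|=35/16, |F|=-3/16
  updated: d(CDEFVY,J)=39/16, d(CDEFVY,S)=15/16
6. join CDEFVY+J (d=39/16, Q=-35/8) ⇒ CDEFJVY; edges |CDEFVY|=19/16, |J|=5/4
  updated: d(CDEFJVY,S)=-1/4
7. join CDEFJVY+S (d=-1/4) ⇒ CDEFJSVY; edges |CDEFJVY|=-1/8, |S|=-1/8
final tree: ((((C:29/12,((D:-29/12,Y:53/12):15/4,(E:23/20,V:77/20):7/2):107/24):35/16,F:-3/16):19/16,J:5/4):-1/8,S:-1/8)
total length: 405/16

405/16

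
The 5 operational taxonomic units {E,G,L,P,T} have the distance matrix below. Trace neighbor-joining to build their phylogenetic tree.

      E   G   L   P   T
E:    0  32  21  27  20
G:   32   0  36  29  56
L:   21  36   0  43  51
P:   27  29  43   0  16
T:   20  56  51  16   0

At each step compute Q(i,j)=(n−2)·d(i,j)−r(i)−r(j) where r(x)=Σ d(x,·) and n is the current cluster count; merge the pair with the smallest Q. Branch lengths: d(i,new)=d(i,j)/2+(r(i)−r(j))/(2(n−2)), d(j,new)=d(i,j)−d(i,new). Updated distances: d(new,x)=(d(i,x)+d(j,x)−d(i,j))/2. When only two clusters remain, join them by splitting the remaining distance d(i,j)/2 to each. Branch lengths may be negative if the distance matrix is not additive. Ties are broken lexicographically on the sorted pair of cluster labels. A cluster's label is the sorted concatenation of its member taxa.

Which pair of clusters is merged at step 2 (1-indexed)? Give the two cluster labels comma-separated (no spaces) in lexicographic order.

iteration 1: select P,T (d=16, Q=-210); attach at lengths (10/3, 38/3); label the merged cluster PT
  updated: d(E,PT)=31/2, d(G,PT)=69/2, d(L,PT)=39
iteration 2: select E,PT (d=31/2, Q=-253/2); attach at lengths (21/8, 103/8); label the merged cluster EPT
  updated: d(EPT,G)=51/2, d(EPT,L)=89/4
iteration 3: select EPT,G (d=51/2, Q=-335/4); attach at lengths (47/8, 157/8); label the merged cluster EGPT
  updated: d(EGPT,L)=131/8
iteration 4: select EGPT,L (d=131/8); attach at lengths (131/16, 131/16); label the merged cluster EGLPT
final tree: (((E:21/8,(P:10/3,T:38/3):103/8):47/8,G:157/8):131/16,L:131/16)
total length: 587/8

E,PT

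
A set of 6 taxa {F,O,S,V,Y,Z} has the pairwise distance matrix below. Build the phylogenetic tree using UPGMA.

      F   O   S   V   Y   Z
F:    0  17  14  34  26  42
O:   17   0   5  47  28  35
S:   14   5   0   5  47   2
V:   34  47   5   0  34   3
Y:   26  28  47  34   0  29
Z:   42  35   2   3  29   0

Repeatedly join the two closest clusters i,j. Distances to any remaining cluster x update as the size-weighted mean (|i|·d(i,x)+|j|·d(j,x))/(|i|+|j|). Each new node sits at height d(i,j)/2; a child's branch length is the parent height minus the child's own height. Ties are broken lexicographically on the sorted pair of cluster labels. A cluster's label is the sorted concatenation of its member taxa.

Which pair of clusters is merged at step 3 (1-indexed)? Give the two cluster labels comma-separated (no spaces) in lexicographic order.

iteration 1: select S,Z (d=2); attach at lengths (1, 1); label the merged cluster SZ
  updated: d(F,SZ)=28, d(O,SZ)=20, d(SZ,V)=4, d(SZ,Y)=38
iteration 2: select SZ,V (d=4); attach at lengths (1, 2); label the merged cluster SVZ
  updated: d(F,SVZ)=30, d(O,SVZ)=29, d(SVZ,Y)=110/3
iteration 3: select F,O (d=17); attach at lengths (17/2, 17/2); label the merged cluster FO
  updated: d(FO,SVZ)=59/2, d(FO,Y)=27
iteration 4: select FO,Y (d=27); attach at lengths (5, 27/2); label the merged cluster FOY
  updated: d(FOY,SVZ)=287/9
iteration 5: select FOY,SVZ (d=287/9); attach at lengths (22/9, 251/18); label the merged cluster FOSVYZ
final tree: (((F:17/2,O:17/2):5,Y:27/2):22/9,((S:1,Z:1):1,V:2):251/18)
total length: 512/9

F,O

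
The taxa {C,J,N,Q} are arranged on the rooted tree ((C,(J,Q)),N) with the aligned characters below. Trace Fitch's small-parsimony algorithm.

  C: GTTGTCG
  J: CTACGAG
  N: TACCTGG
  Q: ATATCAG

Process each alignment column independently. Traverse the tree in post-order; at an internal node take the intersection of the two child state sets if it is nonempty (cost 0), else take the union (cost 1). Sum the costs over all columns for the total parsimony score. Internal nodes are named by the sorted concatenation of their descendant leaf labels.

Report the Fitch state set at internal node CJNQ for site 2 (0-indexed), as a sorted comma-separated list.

A,C,T

[col 0] JQ: children J:{C}, Q:{A} ∪→ {A,C}; cost 1
[col 0] CJQ: children C:{G}, JQ:{A,C} ∪→ {A,C,G}; cost 1
[col 0] CJNQ: children CJQ:{A,C,G}, N:{T} ∪→ {A,C,G,T}; cost 1
[col 1] JQ: children J:{T}, Q:{T} ∩→ {T}; cost 0
[col 1] CJQ: children C:{T}, JQ:{T} ∩→ {T}; cost 0
[col 1] CJNQ: children CJQ:{T}, N:{A} ∪→ {A,T}; cost 1
[col 2] JQ: children J:{A}, Q:{A} ∩→ {A}; cost 0
[col 2] CJQ: children C:{T}, JQ:{A} ∪→ {A,T}; cost 1
[col 2] CJNQ: children CJQ:{A,T}, N:{C} ∪→ {A,C,T}; cost 1
[col 3] JQ: children J:{C}, Q:{T} ∪→ {C,T}; cost 1
[col 3] CJQ: children C:{G}, JQ:{C,T} ∪→ {C,G,T}; cost 1
[col 3] CJNQ: children CJQ:{C,G,T}, N:{C} ∩→ {C}; cost 0
[col 4] JQ: children J:{G}, Q:{C} ∪→ {C,G}; cost 1
[col 4] CJQ: children C:{T}, JQ:{C,G} ∪→ {C,G,T}; cost 1
[col 4] CJNQ: children CJQ:{C,G,T}, N:{T} ∩→ {T}; cost 0
[col 5] JQ: children J:{A}, Q:{A} ∩→ {A}; cost 0
[col 5] CJQ: children C:{C}, JQ:{A} ∪→ {A,C}; cost 1
[col 5] CJNQ: children CJQ:{A,C}, N:{G} ∪→ {A,C,G}; cost 1
[col 6] JQ: children J:{G}, Q:{G} ∩→ {G}; cost 0
[col 6] CJQ: children C:{G}, JQ:{G} ∩→ {G}; cost 0
[col 6] CJNQ: children CJQ:{G}, N:{G} ∩→ {G}; cost 0
per-site changes: [3, 1, 2, 2, 2, 2, 0]; total = 12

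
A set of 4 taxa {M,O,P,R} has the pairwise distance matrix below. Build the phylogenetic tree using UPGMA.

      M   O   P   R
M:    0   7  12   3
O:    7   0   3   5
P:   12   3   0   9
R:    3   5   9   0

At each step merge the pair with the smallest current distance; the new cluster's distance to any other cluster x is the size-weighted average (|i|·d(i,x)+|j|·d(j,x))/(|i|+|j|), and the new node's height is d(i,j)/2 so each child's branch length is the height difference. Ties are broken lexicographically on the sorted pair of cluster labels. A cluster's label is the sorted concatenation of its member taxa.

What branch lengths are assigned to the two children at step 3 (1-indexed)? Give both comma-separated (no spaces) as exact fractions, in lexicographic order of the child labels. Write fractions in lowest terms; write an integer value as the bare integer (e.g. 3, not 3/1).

iteration 1: select M,R (d=3); attach at lengths (3/2, 3/2); label the merged cluster MR
  updated: d(MR,O)=6, d(MR,P)=21/2
iteration 2: select O,P (d=3); attach at lengths (3/2, 3/2); label the merged cluster OP
  updated: d(MR,OP)=33/4
iteration 3: select MR,OP (d=33/4); attach at lengths (21/8, 21/8); label the merged cluster MOPR
final tree: ((M:3/2,R:3/2):21/8,(O:3/2,P:3/2):21/8)
total length: 45/4

21/8,21/8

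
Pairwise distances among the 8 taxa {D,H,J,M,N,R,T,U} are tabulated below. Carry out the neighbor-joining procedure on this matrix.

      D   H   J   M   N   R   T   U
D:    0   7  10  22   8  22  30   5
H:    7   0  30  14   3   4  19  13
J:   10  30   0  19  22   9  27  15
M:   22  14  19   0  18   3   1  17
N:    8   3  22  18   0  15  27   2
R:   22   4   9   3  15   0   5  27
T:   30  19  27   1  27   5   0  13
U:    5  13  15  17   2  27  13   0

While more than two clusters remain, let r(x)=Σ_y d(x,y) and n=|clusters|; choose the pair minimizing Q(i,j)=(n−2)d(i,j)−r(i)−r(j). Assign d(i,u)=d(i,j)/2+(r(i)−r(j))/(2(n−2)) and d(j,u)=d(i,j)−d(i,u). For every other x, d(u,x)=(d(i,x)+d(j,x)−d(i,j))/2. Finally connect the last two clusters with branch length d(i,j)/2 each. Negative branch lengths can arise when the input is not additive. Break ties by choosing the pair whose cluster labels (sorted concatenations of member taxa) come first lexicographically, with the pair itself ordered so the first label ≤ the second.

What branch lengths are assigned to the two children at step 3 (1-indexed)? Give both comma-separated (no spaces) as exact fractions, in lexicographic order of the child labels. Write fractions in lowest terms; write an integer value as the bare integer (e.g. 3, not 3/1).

1. join M+T (d=1, Q=-210) ⇒ MT; edges |M|=-11/6, |T|=17/6
  updated: d(D,MT)=51/2, d(H,MT)=16, d(J,MT)=45/2, d(MT,N)=22, d(MT,R)=7/2, d(MT,U)=29/2
2. join MT+R (d=7/2, Q=-167) ⇒ MRT; edges |MT|=41/10, |R|=-3/5
  updated: d(D,MRT)=22, d(H,MRT)=33/4, d(J,MRT)=14, d(MRT,N)=67/4, d(MRT,U)=19
3. join J+MRT (d=14, Q=-115) ⇒ JMRT; edges |J|=67/8, |MRT|=45/8
  updated: d(D,JMRT)=9, d(H,JMRT)=97/8, d(JMRT,N)=99/8, d(JMRT,U)=10
4. join H+N (d=3, Q=-103/2) ⇒ HN; edges |H|=25/8, |N|=-1/8
  updated: d(D,HN)=6, d(HN,JMRT)=43/4, d(HN,U)=6
5. join D+JMRT (d=9, Q=-127/4) ⇒ DJMRT; edges |D|=33/16, |JMRT|=111/16
  updated: d(DJMRT,HN)=31/8, d(DJMRT,U)=3
6. join DJMRT+HN (d=31/8, Q=-103/8) ⇒ DHJMNRT; edges |DJMRT|=7/16, |HN|=55/16
  updated: d(DHJMNRT,U)=41/16
7. join DHJMNRT+U (d=41/16) ⇒ DHJMNRTU; edges |DHJMNRT|=41/32, |U|=41/32
final tree: (((D:33/16,(J:67/8,((M:-11/6,T:17/6):41/10,R:-3/5):45/8):111/16):7/16,(H:25/8,N:-1/8):55/16):41/32,U:41/32)
total length: 591/16

67/8,45/8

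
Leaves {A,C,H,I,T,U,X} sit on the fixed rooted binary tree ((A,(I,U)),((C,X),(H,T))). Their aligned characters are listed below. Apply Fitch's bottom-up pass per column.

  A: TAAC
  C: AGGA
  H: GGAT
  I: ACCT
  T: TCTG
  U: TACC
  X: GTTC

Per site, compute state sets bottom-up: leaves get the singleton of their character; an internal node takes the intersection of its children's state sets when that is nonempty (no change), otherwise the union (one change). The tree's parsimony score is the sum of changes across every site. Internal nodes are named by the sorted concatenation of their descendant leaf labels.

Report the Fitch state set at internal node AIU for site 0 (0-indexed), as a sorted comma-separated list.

site 0, node IU: I={A} ∪ U={T} → {A,T} (+1)
site 0, node AIU: A={T} ∩ IU={A,T} → {T} (+0)
site 0, node CX: C={A} ∪ X={G} → {A,G} (+1)
site 0, node HT: H={G} ∪ T={T} → {G,T} (+1)
site 0, node CHTX: CX={A,G} ∩ HT={G,T} → {G} (+0)
site 0, node ACHITUX: AIU={T} ∪ CHTX={G} → {G,T} (+1)
site 1, node IU: I={C} ∪ U={A} → {A,C} (+1)
site 1, node AIU: A={A} ∩ IU={A,C} → {A} (+0)
site 1, node CX: C={G} ∪ X={T} → {G,T} (+1)
site 1, node HT: H={G} ∪ T={C} → {C,G} (+1)
site 1, node CHTX: CX={G,T} ∩ HT={C,G} → {G} (+0)
site 1, node ACHITUX: AIU={A} ∪ CHTX={G} → {A,G} (+1)
site 2, node IU: I={C} ∩ U={C} → {C} (+0)
site 2, node AIU: A={A} ∪ IU={C} → {A,C} (+1)
site 2, node CX: C={G} ∪ X={T} → {G,T} (+1)
site 2, node HT: H={A} ∪ T={T} → {A,T} (+1)
site 2, node CHTX: CX={G,T} ∩ HT={A,T} → {T} (+0)
site 2, node ACHITUX: AIU={A,C} ∪ CHTX={T} → {A,C,T} (+1)
site 3, node IU: I={T} ∪ U={C} → {C,T} (+1)
site 3, node AIU: A={C} ∩ IU={C,T} → {C} (+0)
site 3, node CX: C={A} ∪ X={C} → {A,C} (+1)
site 3, node HT: H={T} ∪ T={G} → {G,T} (+1)
site 3, node CHTX: CX={A,C} ∪ HT={G,T} → {A,C,G,T} (+1)
site 3, node ACHITUX: AIU={C} ∩ CHTX={A,C,G,T} → {C} (+0)
per-site changes: [4, 4, 4, 4]; total = 16

T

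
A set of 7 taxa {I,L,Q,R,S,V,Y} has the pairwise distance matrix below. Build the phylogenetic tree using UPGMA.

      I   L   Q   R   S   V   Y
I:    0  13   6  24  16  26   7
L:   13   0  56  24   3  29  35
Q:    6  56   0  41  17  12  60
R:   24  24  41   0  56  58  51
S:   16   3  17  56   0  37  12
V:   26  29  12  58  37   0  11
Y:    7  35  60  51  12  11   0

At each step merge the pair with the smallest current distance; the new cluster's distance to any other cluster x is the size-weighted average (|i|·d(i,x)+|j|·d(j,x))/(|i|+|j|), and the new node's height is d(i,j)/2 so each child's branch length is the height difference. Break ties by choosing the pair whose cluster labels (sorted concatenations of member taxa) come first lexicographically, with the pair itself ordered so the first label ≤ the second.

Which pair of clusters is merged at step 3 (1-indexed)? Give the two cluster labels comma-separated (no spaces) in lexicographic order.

1. join L+S (d=3) ⇒ LS; edges |L|=3/2, |S|=3/2
  updated: d(I,LS)=29/2, d(LS,Q)=73/2, d(LS,R)=40, d(LS,V)=33, d(LS,Y)=47/2
2. join I+Q (d=6) ⇒ IQ; edges |I|=3, |Q|=3
  updated: d(IQ,LS)=51/2, d(IQ,R)=65/2, d(IQ,V)=19, d(IQ,Y)=67/2
3. join V+Y (d=11) ⇒ VY; edges |V|=11/2, |Y|=11/2
  updated: d(IQ,VY)=105/4, d(LS,VY)=113/4, d(R,VY)=109/2
4. join IQ+LS (d=51/2) ⇒ ILQS; edges |IQ|=39/4, |LS|=45/4
  updated: d(ILQS,R)=145/4, d(ILQS,VY)=109/4
5. join ILQS+VY (d=109/4) ⇒ ILQSVY; edges |ILQS|=7/8, |VY|=65/8
  updated: d(ILQSVY,R)=127/3
6. join ILQSVY+R (d=127/3) ⇒ ILQRSVY; edges |ILQSVY|=181/24, |R|=127/6
final tree: ((((I:3,Q:3):39/4,(L:3/2,S:3/2):45/4):7/8,(V:11/2,Y:11/2):65/8):181/24,R:127/6)
total length: 1889/24

V,Y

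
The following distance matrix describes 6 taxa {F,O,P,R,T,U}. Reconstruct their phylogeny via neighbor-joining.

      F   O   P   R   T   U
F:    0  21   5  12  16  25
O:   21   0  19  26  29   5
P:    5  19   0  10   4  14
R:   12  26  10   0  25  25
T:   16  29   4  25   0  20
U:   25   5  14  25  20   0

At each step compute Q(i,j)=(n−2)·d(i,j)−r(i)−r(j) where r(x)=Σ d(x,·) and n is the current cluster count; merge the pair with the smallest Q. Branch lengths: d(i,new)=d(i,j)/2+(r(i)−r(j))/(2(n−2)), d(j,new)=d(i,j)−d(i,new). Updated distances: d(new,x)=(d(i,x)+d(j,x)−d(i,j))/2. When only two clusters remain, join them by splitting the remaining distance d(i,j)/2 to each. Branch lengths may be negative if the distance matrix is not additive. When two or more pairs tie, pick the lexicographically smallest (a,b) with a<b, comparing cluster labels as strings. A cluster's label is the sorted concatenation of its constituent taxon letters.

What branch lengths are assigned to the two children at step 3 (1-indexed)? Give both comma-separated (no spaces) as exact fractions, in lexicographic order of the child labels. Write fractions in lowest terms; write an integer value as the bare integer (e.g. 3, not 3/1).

iteration 1: select O,U (d=5, Q=-169); attach at lengths (31/8, 9/8); label the merged cluster OU
  updated: d(F,OU)=41/2, d(OU,P)=14, d(OU,R)=23, d(OU,T)=22
iteration 2: select P,T (d=4, Q=-88); attach at lengths (-11/3, 23/3); label the merged cluster PT
  updated: d(F,PT)=17/2, d(OU,PT)=16, d(PT,R)=31/2
iteration 3: select F,R (d=12, Q=-135/2); attach at lengths (29/8, 67/8); label the merged cluster FR
  updated: d(FR,OU)=63/4, d(FR,PT)=6
iteration 4: select FR,OU (d=63/4, Q=-151/4); attach at lengths (23/8, 103/8); label the merged cluster FORU
  updated: d(FORU,PT)=25/8
iteration 5: select FORU,PT (d=25/8); attach at lengths (25/16, 25/16); label the merged cluster FOPRTU
final tree: (((F:29/8,R:67/8):23/8,(O:31/8,U:9/8):103/8):25/16,(P:-11/3,T:23/3):25/16)
total length: 319/8

29/8,67/8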